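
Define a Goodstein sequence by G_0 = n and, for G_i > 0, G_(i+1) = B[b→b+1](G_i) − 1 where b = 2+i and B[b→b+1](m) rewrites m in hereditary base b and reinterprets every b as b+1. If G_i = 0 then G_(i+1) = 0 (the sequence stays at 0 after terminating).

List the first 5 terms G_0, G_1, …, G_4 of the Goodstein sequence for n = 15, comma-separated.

15, 111, 1283, 18752, 326593

(0) 15|_2 = 2^(2 + 1) + 2^2 + 2 + 1 ↦ 3^(3 + 1) + 3^3 + 3 + 1|_3 = 112 ⇒ 111
(1) 111|_3 = 3^(3 + 1) + 3^3 + 3 ↦ 4^(4 + 1) + 4^4 + 4|_4 = 1284 ⇒ 1283
(2) 1283|_4 = 4^(4 + 1) + 4^4 + 3 ↦ 5^(5 + 1) + 5^5 + 3|_5 = 18753 ⇒ 18752
(3) 18752|_5 = 5^(5 + 1) + 5^5 + 2 ↦ 6^(6 + 1) + 6^6 + 2|_6 = 326594 ⇒ 326593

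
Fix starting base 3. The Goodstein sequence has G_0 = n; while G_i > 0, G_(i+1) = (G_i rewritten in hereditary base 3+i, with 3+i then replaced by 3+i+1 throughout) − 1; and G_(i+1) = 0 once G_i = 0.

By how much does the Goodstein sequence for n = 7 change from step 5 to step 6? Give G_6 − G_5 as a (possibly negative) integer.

7 —HB3→ 2·3 + 1 —bump→ 2·4 + 1 = 9 —(−1)→ 8
8 —HB4→ 2·4 —bump→ 2·5 = 10 —(−1)→ 9
9 —HB5→ 5 + 4 —bump→ 6 + 4 = 10 —(−1)→ 9
9 —HB6→ 6 + 3 —bump→ 7 + 3 = 10 —(−1)→ 9
9 —HB7→ 7 + 2 —bump→ 8 + 2 = 10 —(−1)→ 9
9 —HB8→ 8 + 1 —bump→ 9 + 1 = 10 —(−1)→ 9

0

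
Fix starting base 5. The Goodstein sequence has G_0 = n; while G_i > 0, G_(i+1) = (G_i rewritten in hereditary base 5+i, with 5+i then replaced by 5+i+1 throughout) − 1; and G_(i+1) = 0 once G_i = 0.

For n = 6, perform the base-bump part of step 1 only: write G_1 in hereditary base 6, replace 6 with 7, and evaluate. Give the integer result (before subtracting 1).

G_0=6  [base 5] 5 + 1  →[5↦6]→  6 + 1 = 7  −1 ⇒ G_1=6
G_1=6  [base 6] 6  →[6↦7]→  7 = 7  −1 ⇒ G_2=6

7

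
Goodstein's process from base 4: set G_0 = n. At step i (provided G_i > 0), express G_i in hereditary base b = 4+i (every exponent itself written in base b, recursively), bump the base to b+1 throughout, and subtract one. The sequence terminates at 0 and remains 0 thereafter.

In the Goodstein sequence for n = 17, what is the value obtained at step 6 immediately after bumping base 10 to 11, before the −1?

56

G_0=17  [base 4] 4^2 + 1  →[4↦5]→  5^2 + 1 = 26  −1 ⇒ G_1=25
G_1=25  [base 5] 5^2  →[5↦6]→  6^2 = 36  −1 ⇒ G_2=35
G_2=35  [base 6] 5·6 + 5  →[6↦7]→  5·7 + 5 = 40  −1 ⇒ G_3=39
G_3=39  [base 7] 5·7 + 4  →[7↦8]→  5·8 + 4 = 44  −1 ⇒ G_4=43
G_4=43  [base 8] 5·8 + 3  →[8↦9]→  5·9 + 3 = 48  −1 ⇒ G_5=47
G_5=47  [base 9] 5·9 + 2  →[9↦10]→  5·10 + 2 = 52  −1 ⇒ G_6=51
G_6=51  [base 10] 5·10 + 1  →[10↦11]→  5·11 + 1 = 56  −1 ⇒ G_7=55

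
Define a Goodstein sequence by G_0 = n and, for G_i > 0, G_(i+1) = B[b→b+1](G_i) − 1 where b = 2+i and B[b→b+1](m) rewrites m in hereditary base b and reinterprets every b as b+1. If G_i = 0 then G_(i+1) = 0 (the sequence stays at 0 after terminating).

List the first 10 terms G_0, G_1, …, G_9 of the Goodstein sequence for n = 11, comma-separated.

11, 84, 1027, 15627, 279937, 5764801, 134217727, 2749609302, 70077777775, 1997331745490

i=0: 11 = 2^(2 + 1) + 2 + 1 (b=2); 2→3: 3^(3 + 1) + 3 + 1 = 85; 85−1 = 84
i=1: 84 = 3^(3 + 1) + 3 (b=3); 3→4: 4^(4 + 1) + 4 = 1028; 1028−1 = 1027
i=2: 1027 = 4^(4 + 1) + 3 (b=4); 4→5: 5^(5 + 1) + 3 = 15628; 15628−1 = 15627
i=3: 15627 = 5^(5 + 1) + 2 (b=5); 5→6: 6^(6 + 1) + 2 = 279938; 279938−1 = 279937
i=4: 279937 = 6^(6 + 1) + 1 (b=6); 6→7: 7^(7 + 1) + 1 = 5764802; 5764802−1 = 5764801
i=5: 5764801 = 7^(7 + 1) (b=7); 7→8: 8^(8 + 1) = 134217728; 134217728−1 = 134217727
i=6: 134217727 = 7·8^8 + 7·8^7 + 7·8^6 + 7·8^5 + 7·8^4 + 7·8^3 + 7·8^2 + 7·8 + 7 (b=8); 8→9: 7·9^9 + 7·9^7 + 7·9^6 + 7·9^5 + 7·9^4 + 7·9^3 + 7·9^2 + 7·9 + 7 = 2749609303; 2749609303−1 = 2749609302
i=7: 2749609302 = 7·9^9 + 7·9^7 + 7·9^6 + 7·9^5 + 7·9^4 + 7·9^3 + 7·9^2 + 7·9 + 6 (b=9); 9→10: 7·10^10 + 7·10^7 + 7·10^6 + 7·10^5 + 7·10^4 + 7·10^3 + 7·10^2 + 7·10 + 6 = 70077777776; 70077777776−1 = 70077777775
i=8: 70077777775 = 7·10^10 + 7·10^7 + 7·10^6 + 7·10^5 + 7·10^4 + 7·10^3 + 7·10^2 + 7·10 + 5 (b=10); 10→11: 7·11^11 + 7·11^7 + 7·11^6 + 7·11^5 + 7·11^4 + 7·11^3 + 7·11^2 + 7·11 + 5 = 1997331745491; 1997331745491−1 = 1997331745490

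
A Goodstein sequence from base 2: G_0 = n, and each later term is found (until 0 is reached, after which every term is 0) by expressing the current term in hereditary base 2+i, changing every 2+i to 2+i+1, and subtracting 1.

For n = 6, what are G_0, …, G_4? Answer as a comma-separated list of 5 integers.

6 —HB2→ 2^2 + 2 —bump→ 3^3 + 3 = 30 —(−1)→ 29
29 —HB3→ 3^3 + 2 —bump→ 4^4 + 2 = 258 —(−1)→ 257
257 —HB4→ 4^4 + 1 —bump→ 5^5 + 1 = 3126 —(−1)→ 3125
3125 —HB5→ 5^5 —bump→ 6^6 = 46656 —(−1)→ 46655

6, 29, 257, 3125, 46655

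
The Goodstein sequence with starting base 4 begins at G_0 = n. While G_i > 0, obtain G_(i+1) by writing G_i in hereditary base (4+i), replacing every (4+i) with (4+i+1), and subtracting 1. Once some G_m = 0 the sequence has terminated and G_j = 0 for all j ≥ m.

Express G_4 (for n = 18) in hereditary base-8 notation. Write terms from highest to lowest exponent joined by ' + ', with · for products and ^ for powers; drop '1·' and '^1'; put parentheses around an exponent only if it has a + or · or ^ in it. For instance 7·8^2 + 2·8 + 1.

step 0: 18 = 4^2 + 2; sub 5 for 4: 5^2 + 2; = 27; G_1 = 27−1 = 26
step 1: 26 = 5^2 + 1; sub 6 for 5: 6^2 + 1; = 37; G_2 = 37−1 = 36
step 2: 36 = 6^2; sub 7 for 6: 7^2; = 49; G_3 = 49−1 = 48
step 3: 48 = 6·7 + 6; sub 8 for 7: 6·8 + 6; = 54; G_4 = 54−1 = 53
step 4: 53 = 6·8 + 5; sub 9 for 8: 6·9 + 5; = 59; G_5 = 59−1 = 58

6·8 + 5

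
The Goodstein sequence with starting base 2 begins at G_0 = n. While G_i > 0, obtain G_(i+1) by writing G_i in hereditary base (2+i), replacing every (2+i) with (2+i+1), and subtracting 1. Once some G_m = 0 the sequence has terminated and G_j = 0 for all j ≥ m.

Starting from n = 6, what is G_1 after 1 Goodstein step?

29

G_0=6  [base 2] 2^2 + 2  →[2↦3]→  3^3 + 3 = 30  −1 ⇒ G_1=29
G_1=29  [base 3] 3^3 + 2  →[3↦4]→  4^4 + 2 = 258  −1 ⇒ G_2=257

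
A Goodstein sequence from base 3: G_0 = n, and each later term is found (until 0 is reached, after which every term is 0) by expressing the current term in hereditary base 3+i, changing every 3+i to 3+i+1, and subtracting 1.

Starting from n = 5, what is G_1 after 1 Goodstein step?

5

base 3: 5 = 3 + 2; at 4: 4 + 2 = 6; next = 5
base 4: 5 = 4 + 1; at 5: 5 + 1 = 6; next = 5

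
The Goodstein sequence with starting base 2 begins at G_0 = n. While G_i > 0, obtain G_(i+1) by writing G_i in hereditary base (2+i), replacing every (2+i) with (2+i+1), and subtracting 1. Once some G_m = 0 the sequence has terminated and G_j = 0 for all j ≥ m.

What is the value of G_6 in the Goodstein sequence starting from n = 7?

16777215

G_0=7  [base 2] 2^2 + 2 + 1  →[2↦3]→  3^3 + 3 + 1 = 31  −1 ⇒ G_1=30
G_1=30  [base 3] 3^3 + 3  →[3↦4]→  4^4 + 4 = 260  −1 ⇒ G_2=259
G_2=259  [base 4] 4^4 + 3  →[4↦5]→  5^5 + 3 = 3128  −1 ⇒ G_3=3127
G_3=3127  [base 5] 5^5 + 2  →[5↦6]→  6^6 + 2 = 46658  −1 ⇒ G_4=46657
G_4=46657  [base 6] 6^6 + 1  →[6↦7]→  7^7 + 1 = 823544  −1 ⇒ G_5=823543
G_5=823543  [base 7] 7^7  →[7↦8]→  8^8 = 16777216  −1 ⇒ G_6=16777215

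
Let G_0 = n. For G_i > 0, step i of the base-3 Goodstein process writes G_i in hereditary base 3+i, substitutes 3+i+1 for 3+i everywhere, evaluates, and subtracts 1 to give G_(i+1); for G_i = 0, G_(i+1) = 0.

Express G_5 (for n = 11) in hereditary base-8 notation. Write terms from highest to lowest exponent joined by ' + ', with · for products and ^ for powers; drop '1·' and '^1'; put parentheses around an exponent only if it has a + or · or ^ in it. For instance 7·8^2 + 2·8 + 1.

[0] 11 ≡ 3^2 + 2 (base 3). Lift 4: 18. −1: 17.
[1] 17 ≡ 4^2 + 1 (base 4). Lift 5: 26. −1: 25.
[2] 25 ≡ 5^2 (base 5). Lift 6: 36. −1: 35.
[3] 35 ≡ 5·6 + 5 (base 6). Lift 7: 40. −1: 39.
[4] 39 ≡ 5·7 + 4 (base 7). Lift 8: 44. −1: 43.

5·8 + 3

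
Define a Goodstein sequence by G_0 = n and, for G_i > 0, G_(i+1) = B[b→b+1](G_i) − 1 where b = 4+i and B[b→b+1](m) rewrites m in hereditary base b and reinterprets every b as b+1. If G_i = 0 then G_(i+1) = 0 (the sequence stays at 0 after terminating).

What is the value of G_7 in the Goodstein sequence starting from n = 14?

G_0 = 14. HB_4(14) = 3·4 + 2. Bump = 17. G_1 = 16.
G_1 = 16. HB_5(16) = 3·5 + 1. Bump = 19. G_2 = 18.
G_2 = 18. HB_6(18) = 3·6. Bump = 21. G_3 = 20.
G_3 = 20. HB_7(20) = 2·7 + 6. Bump = 22. G_4 = 21.
G_4 = 21. HB_8(21) = 2·8 + 5. Bump = 23. G_5 = 22.
G_5 = 22. HB_9(22) = 2·9 + 4. Bump = 24. G_6 = 23.
G_6 = 23. HB_10(23) = 2·10 + 3. Bump = 25. G_7 = 24.
G_7 = 24. HB_11(24) = 2·11 + 2. Bump = 26. G_8 = 25.

24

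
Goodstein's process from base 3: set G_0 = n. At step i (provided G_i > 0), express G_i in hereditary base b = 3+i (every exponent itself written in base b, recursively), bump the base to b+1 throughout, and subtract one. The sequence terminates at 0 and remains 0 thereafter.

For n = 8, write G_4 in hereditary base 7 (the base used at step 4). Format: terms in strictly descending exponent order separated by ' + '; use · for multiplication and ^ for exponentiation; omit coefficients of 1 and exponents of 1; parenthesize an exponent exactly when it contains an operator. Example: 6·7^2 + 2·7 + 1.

7 + 4

base 3: 8 = 2·3 + 2; at 4: 2·4 + 2 = 10; next = 9
base 4: 9 = 2·4 + 1; at 5: 2·5 + 1 = 11; next = 10
base 5: 10 = 2·5; at 6: 2·6 = 12; next = 11
base 6: 11 = 6 + 5; at 7: 7 + 5 = 12; next = 11
base 7: 11 = 7 + 4; at 8: 8 + 4 = 12; next = 11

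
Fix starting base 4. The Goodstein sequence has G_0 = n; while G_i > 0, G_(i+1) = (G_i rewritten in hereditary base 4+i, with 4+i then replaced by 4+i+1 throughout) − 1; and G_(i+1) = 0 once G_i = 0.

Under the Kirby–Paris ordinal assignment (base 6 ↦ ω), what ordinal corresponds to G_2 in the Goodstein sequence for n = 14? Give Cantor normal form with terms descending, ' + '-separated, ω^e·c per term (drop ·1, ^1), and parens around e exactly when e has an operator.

ω·3

G_0=14  [base 4] 3·4 + 2  →[4↦5]→  3·5 + 2 = 17  −1 ⇒ G_1=16
G_1=16  [base 5] 3·5 + 1  →[5↦6]→  3·6 + 1 = 19  −1 ⇒ G_2=18
G_2=18  [base 6] 3·6  →[6↦7]→  3·7 = 21  −1 ⇒ G_3=20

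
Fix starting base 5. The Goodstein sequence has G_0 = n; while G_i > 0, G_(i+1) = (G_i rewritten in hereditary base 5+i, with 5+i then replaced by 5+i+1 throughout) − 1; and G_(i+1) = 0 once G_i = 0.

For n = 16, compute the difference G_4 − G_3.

step 0: 16 = 3·5 + 1; sub 6 for 5: 3·6 + 1; = 19; G_1 = 19−1 = 18
step 1: 18 = 3·6; sub 7 for 6: 3·7; = 21; G_2 = 21−1 = 20
step 2: 20 = 2·7 + 6; sub 8 for 7: 2·8 + 6; = 22; G_3 = 22−1 = 21
step 3: 21 = 2·8 + 5; sub 9 for 8: 2·9 + 5; = 23; G_4 = 23−1 = 22

1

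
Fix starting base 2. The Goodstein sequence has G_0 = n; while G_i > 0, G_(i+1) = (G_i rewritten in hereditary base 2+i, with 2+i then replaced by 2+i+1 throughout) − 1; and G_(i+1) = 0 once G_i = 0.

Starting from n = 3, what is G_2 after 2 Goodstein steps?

3

G_0=3  [base 2] 2 + 1  →[2↦3]→  3 + 1 = 4  −1 ⇒ G_1=3
G_1=3  [base 3] 3  →[3↦4]→  4 = 4  −1 ⇒ G_2=3
G_2=3  [base 4] 3  →[4↦5]→  3 = 3  −1 ⇒ G_3=2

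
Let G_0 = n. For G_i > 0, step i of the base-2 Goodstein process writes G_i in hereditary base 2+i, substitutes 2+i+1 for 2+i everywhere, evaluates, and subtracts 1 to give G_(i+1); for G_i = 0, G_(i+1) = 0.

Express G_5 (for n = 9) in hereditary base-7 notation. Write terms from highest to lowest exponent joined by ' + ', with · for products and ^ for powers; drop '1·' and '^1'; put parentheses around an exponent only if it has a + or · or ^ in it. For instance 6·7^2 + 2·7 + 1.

[0] 9 ≡ 2^(2 + 1) + 1 (base 2). Lift 3: 82. −1: 81.
[1] 81 ≡ 3^(3 + 1) (base 3). Lift 4: 1024. −1: 1023.
[2] 1023 ≡ 3·4^4 + 3·4^3 + 3·4^2 + 3·4 + 3 (base 4). Lift 5: 9843. −1: 9842.
[3] 9842 ≡ 3·5^5 + 3·5^3 + 3·5^2 + 3·5 + 2 (base 5). Lift 6: 140744. −1: 140743.
[4] 140743 ≡ 3·6^6 + 3·6^3 + 3·6^2 + 3·6 + 1 (base 6). Lift 7: 2471827. −1: 2471826.
[5] 2471826 ≡ 3·7^7 + 3·7^3 + 3·7^2 + 3·7 (base 7). Lift 8: 50333400. −1: 50333399.

3·7^7 + 3·7^3 + 3·7^2 + 3·7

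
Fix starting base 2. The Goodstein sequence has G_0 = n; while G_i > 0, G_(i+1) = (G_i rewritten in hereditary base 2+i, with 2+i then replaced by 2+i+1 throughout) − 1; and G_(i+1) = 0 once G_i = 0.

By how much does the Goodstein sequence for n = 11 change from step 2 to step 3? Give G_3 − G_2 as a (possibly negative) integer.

G_0=11  [base 2] 2^(2 + 1) + 2 + 1  →[2↦3]→  3^(3 + 1) + 3 + 1 = 85  −1 ⇒ G_1=84
G_1=84  [base 3] 3^(3 + 1) + 3  →[3↦4]→  4^(4 + 1) + 4 = 1028  −1 ⇒ G_2=1027
G_2=1027  [base 4] 4^(4 + 1) + 3  →[4↦5]→  5^(5 + 1) + 3 = 15628  −1 ⇒ G_3=15627

14600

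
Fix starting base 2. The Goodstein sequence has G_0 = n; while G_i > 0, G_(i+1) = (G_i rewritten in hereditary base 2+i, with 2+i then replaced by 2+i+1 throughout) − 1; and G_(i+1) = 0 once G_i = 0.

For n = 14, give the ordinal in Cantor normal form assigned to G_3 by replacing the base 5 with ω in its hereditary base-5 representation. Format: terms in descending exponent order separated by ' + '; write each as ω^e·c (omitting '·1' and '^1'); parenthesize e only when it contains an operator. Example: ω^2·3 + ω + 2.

base 2: 14 = 2^(2 + 1) + 2^2 + 2; at 3: 3^(3 + 1) + 3^3 + 3 = 111; next = 110
base 3: 110 = 3^(3 + 1) + 3^3 + 2; at 4: 4^(4 + 1) + 4^4 + 2 = 1282; next = 1281
base 4: 1281 = 4^(4 + 1) + 4^4 + 1; at 5: 5^(5 + 1) + 5^5 + 1 = 18751; next = 18750
base 5: 18750 = 5^(5 + 1) + 5^5; at 6: 6^(6 + 1) + 6^6 = 326592; next = 326591

ω^(ω + 1) + ω^ω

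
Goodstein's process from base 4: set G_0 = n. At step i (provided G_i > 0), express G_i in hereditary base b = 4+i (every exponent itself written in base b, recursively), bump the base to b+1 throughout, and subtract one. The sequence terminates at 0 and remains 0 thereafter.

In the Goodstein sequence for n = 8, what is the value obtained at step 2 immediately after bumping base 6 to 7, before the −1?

G_0=8  [base 4] 2·4  →[4↦5]→  2·5 = 10  −1 ⇒ G_1=9
G_1=9  [base 5] 5 + 4  →[5↦6]→  6 + 4 = 10  −1 ⇒ G_2=9
G_2=9  [base 6] 6 + 3  →[6↦7]→  7 + 3 = 10  −1 ⇒ G_3=9

10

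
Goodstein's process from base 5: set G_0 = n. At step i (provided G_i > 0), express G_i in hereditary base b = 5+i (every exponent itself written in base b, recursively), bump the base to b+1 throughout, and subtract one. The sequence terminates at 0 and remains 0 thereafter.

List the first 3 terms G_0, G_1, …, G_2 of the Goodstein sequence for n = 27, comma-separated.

27, 37, 49

27 —HB5→ 5^2 + 2 —bump→ 6^2 + 2 = 38 —(−1)→ 37
37 —HB6→ 6^2 + 1 —bump→ 7^2 + 1 = 50 —(−1)→ 49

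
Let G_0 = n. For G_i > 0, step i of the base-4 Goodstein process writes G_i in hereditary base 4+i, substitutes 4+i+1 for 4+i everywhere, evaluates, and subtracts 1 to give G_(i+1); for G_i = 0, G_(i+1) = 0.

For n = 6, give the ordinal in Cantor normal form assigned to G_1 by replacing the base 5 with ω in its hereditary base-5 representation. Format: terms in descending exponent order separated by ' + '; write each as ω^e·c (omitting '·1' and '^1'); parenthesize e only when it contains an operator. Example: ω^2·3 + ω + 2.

6 —HB4→ 4 + 2 —bump→ 5 + 2 = 7 —(−1)→ 6
6 —HB5→ 5 + 1 —bump→ 6 + 1 = 7 —(−1)→ 6

ω + 1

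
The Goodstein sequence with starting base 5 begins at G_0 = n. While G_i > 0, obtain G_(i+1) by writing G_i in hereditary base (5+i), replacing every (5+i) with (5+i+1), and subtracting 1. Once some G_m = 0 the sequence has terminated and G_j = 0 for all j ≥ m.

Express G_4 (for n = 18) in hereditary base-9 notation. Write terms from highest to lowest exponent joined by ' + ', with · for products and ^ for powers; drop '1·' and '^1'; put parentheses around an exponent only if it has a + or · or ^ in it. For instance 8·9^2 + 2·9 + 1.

(0) 18|_5 = 3·5 + 3 ↦ 3·6 + 3|_6 = 21 ⇒ 20
(1) 20|_6 = 3·6 + 2 ↦ 3·7 + 2|_7 = 23 ⇒ 22
(2) 22|_7 = 3·7 + 1 ↦ 3·8 + 1|_8 = 25 ⇒ 24
(3) 24|_8 = 3·8 ↦ 3·9|_9 = 27 ⇒ 26
(4) 26|_9 = 2·9 + 8 ↦ 2·10 + 8|_10 = 28 ⇒ 27

2·9 + 8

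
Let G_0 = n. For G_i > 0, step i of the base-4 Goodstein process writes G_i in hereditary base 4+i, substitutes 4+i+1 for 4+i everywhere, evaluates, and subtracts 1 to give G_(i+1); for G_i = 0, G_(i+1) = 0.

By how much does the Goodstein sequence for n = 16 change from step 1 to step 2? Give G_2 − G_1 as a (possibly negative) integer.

3

base 4: 16 = 4^2; at 5: 5^2 = 25; next = 24
base 5: 24 = 4·5 + 4; at 6: 4·6 + 4 = 28; next = 27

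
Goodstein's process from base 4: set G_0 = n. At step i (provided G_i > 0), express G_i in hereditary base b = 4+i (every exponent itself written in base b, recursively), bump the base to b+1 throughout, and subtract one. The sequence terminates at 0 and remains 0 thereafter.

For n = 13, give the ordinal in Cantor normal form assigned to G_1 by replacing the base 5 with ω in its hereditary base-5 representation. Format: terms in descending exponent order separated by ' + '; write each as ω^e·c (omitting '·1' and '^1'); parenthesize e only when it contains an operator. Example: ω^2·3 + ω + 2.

ω·3

13 —HB4→ 3·4 + 1 —bump→ 3·5 + 1 = 16 —(−1)→ 15
15 —HB5→ 3·5 —bump→ 3·6 = 18 —(−1)→ 17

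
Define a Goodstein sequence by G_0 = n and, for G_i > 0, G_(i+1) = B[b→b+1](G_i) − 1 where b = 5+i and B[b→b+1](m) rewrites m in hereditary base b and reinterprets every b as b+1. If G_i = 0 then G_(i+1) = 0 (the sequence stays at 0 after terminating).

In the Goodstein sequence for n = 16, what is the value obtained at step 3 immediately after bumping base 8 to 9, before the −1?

G_0=16  [base 5] 3·5 + 1  →[5↦6]→  3·6 + 1 = 19  −1 ⇒ G_1=18
G_1=18  [base 6] 3·6  →[6↦7]→  3·7 = 21  −1 ⇒ G_2=20
G_2=20  [base 7] 2·7 + 6  →[7↦8]→  2·8 + 6 = 22  −1 ⇒ G_3=21
G_3=21  [base 8] 2·8 + 5  →[8↦9]→  2·9 + 5 = 23  −1 ⇒ G_4=22

23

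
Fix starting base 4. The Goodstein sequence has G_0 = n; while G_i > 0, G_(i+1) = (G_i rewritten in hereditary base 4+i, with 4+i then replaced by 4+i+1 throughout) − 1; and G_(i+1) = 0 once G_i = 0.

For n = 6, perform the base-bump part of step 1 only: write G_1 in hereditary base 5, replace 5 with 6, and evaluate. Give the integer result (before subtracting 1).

7

G_0=6  [base 4] 4 + 2  →[4↦5]→  5 + 2 = 7  −1 ⇒ G_1=6
G_1=6  [base 5] 5 + 1  →[5↦6]→  6 + 1 = 7  −1 ⇒ G_2=6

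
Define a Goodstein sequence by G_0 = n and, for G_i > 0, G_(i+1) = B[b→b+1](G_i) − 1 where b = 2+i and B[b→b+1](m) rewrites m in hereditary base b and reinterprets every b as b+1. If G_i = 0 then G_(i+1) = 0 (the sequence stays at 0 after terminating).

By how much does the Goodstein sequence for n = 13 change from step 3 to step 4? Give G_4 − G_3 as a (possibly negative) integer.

264619

G_0=13  [base 2] 2^(2 + 1) + 2^2 + 1  →[2↦3]→  3^(3 + 1) + 3^3 + 1 = 109  −1 ⇒ G_1=108
G_1=108  [base 3] 3^(3 + 1) + 3^3  →[3↦4]→  4^(4 + 1) + 4^4 = 1280  −1 ⇒ G_2=1279
G_2=1279  [base 4] 4^(4 + 1) + 3·4^3 + 3·4^2 + 3·4 + 3  →[4↦5]→  5^(5 + 1) + 3·5^3 + 3·5^2 + 3·5 + 3 = 16093  −1 ⇒ G_3=16092
G_3=16092  [base 5] 5^(5 + 1) + 3·5^3 + 3·5^2 + 3·5 + 2  →[5↦6]→  6^(6 + 1) + 3·6^3 + 3·6^2 + 3·6 + 2 = 280712  −1 ⇒ G_4=280711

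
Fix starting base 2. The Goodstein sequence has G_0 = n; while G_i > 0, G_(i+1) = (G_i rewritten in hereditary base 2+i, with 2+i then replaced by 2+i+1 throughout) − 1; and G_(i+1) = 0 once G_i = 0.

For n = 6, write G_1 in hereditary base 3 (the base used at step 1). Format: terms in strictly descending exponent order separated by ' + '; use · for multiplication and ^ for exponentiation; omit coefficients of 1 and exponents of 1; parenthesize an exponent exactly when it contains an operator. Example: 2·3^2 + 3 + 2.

3^3 + 2

G_0=6  [base 2] 2^2 + 2  →[2↦3]→  3^3 + 3 = 30  −1 ⇒ G_1=29
G_1=29  [base 3] 3^3 + 2  →[3↦4]→  4^4 + 2 = 258  −1 ⇒ G_2=257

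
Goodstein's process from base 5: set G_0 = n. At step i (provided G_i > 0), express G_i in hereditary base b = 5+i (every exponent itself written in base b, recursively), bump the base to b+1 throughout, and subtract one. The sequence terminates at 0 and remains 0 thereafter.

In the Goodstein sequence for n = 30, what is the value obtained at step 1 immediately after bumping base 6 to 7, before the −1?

54

G_0 = 30. HB_5(30) = 5^2 + 5. Bump = 42. G_1 = 41.
G_1 = 41. HB_6(41) = 6^2 + 5. Bump = 54. G_2 = 53.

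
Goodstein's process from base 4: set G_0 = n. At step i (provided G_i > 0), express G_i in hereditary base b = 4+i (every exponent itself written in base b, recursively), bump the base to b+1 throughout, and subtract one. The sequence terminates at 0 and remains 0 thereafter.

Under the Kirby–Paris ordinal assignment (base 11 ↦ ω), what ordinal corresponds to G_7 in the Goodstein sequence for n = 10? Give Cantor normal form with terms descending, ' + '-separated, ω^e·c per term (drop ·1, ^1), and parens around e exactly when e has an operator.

base 4: 10 = 2·4 + 2; at 5: 2·5 + 2 = 12; next = 11
base 5: 11 = 2·5 + 1; at 6: 2·6 + 1 = 13; next = 12
base 6: 12 = 2·6; at 7: 2·7 = 14; next = 13
base 7: 13 = 7 + 6; at 8: 8 + 6 = 14; next = 13
base 8: 13 = 8 + 5; at 9: 9 + 5 = 14; next = 13
base 9: 13 = 9 + 4; at 10: 10 + 4 = 14; next = 13
base 10: 13 = 10 + 3; at 11: 11 + 3 = 14; next = 13
base 11: 13 = 11 + 2; at 12: 12 + 2 = 14; next = 13

ω + 2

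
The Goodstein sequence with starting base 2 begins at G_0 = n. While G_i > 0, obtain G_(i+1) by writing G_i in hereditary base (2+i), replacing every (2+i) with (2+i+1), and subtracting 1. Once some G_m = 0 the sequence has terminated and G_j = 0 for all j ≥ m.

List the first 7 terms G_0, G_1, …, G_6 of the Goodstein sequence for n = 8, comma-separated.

8, 80, 553, 6310, 93395, 1647195, 33554571

[0] 8 ≡ 2^(2 + 1) (base 2). Lift 3: 81. −1: 80.
[1] 80 ≡ 2·3^3 + 2·3^2 + 2·3 + 2 (base 3). Lift 4: 554. −1: 553.
[2] 553 ≡ 2·4^4 + 2·4^2 + 2·4 + 1 (base 4). Lift 5: 6311. −1: 6310.
[3] 6310 ≡ 2·5^5 + 2·5^2 + 2·5 (base 5). Lift 6: 93396. −1: 93395.
[4] 93395 ≡ 2·6^6 + 2·6^2 + 6 + 5 (base 6). Lift 7: 1647196. −1: 1647195.
[5] 1647195 ≡ 2·7^7 + 2·7^2 + 7 + 4 (base 7). Lift 8: 33554572. −1: 33554571.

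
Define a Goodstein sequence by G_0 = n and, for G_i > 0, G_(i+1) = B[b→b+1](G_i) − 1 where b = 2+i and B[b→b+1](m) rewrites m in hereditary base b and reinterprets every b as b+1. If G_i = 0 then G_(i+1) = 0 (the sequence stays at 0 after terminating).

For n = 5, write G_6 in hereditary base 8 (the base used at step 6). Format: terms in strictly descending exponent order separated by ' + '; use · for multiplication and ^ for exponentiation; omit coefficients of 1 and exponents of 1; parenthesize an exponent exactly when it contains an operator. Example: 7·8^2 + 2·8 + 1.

3·8^3 + 3·8^2 + 2·8 + 7

base 2: 5 = 2^2 + 1; at 3: 3^3 + 1 = 28; next = 27
base 3: 27 = 3^3; at 4: 4^4 = 256; next = 255
base 4: 255 = 3·4^3 + 3·4^2 + 3·4 + 3; at 5: 3·5^3 + 3·5^2 + 3·5 + 3 = 468; next = 467
base 5: 467 = 3·5^3 + 3·5^2 + 3·5 + 2; at 6: 3·6^3 + 3·6^2 + 3·6 + 2 = 776; next = 775
base 6: 775 = 3·6^3 + 3·6^2 + 3·6 + 1; at 7: 3·7^3 + 3·7^2 + 3·7 + 1 = 1198; next = 1197
base 7: 1197 = 3·7^3 + 3·7^2 + 3·7; at 8: 3·8^3 + 3·8^2 + 3·8 = 1752; next = 1751
base 8: 1751 = 3·8^3 + 3·8^2 + 2·8 + 7; at 9: 3·9^3 + 3·9^2 + 2·9 + 7 = 2455; next = 2454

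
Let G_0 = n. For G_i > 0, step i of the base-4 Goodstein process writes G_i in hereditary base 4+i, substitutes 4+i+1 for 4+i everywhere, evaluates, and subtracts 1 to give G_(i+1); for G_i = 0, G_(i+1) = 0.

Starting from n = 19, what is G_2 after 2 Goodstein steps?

37

base 4: 19 = 4^2 + 3; at 5: 5^2 + 3 = 28; next = 27
base 5: 27 = 5^2 + 2; at 6: 6^2 + 2 = 38; next = 37
base 6: 37 = 6^2 + 1; at 7: 7^2 + 1 = 50; next = 49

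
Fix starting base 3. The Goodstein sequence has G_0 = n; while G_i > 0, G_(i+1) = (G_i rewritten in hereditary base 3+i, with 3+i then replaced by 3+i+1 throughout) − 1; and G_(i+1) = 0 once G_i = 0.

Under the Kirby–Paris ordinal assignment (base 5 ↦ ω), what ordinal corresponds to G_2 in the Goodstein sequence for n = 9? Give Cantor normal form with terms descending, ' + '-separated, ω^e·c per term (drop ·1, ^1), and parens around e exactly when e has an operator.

ω·3 + 2

G_0=9  [base 3] 3^2  →[3↦4]→  4^2 = 16  −1 ⇒ G_1=15
G_1=15  [base 4] 3·4 + 3  →[4↦5]→  3·5 + 3 = 18  −1 ⇒ G_2=17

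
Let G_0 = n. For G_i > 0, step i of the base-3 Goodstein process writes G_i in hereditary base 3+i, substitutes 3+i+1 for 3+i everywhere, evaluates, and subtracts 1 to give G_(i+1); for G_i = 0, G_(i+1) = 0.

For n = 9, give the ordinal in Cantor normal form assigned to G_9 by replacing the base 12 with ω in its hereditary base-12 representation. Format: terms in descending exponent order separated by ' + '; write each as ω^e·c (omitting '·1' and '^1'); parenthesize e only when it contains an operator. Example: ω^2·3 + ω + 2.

ω·2 + 3

step 0: 9 = 3^2; sub 4 for 3: 4^2; = 16; G_1 = 16−1 = 15
step 1: 15 = 3·4 + 3; sub 5 for 4: 3·5 + 3; = 18; G_2 = 18−1 = 17
step 2: 17 = 3·5 + 2; sub 6 for 5: 3·6 + 2; = 20; G_3 = 20−1 = 19
step 3: 19 = 3·6 + 1; sub 7 for 6: 3·7 + 1; = 22; G_4 = 22−1 = 21
step 4: 21 = 3·7; sub 8 for 7: 3·8; = 24; G_5 = 24−1 = 23
step 5: 23 = 2·8 + 7; sub 9 for 8: 2·9 + 7; = 25; G_6 = 25−1 = 24
step 6: 24 = 2·9 + 6; sub 10 for 9: 2·10 + 6; = 26; G_7 = 26−1 = 25
step 7: 25 = 2·10 + 5; sub 11 for 10: 2·11 + 5; = 27; G_8 = 27−1 = 26
step 8: 26 = 2·11 + 4; sub 12 for 11: 2·12 + 4; = 28; G_9 = 28−1 = 27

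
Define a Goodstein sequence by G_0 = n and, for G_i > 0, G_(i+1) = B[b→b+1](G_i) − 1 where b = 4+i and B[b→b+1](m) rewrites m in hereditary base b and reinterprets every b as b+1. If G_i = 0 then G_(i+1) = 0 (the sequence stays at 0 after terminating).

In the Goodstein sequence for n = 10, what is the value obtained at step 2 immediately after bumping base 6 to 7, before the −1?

14

G_0=10  [base 4] 2·4 + 2  →[4↦5]→  2·5 + 2 = 12  −1 ⇒ G_1=11
G_1=11  [base 5] 2·5 + 1  →[5↦6]→  2·6 + 1 = 13  −1 ⇒ G_2=12
G_2=12  [base 6] 2·6  →[6↦7]→  2·7 = 14  −1 ⇒ G_3=13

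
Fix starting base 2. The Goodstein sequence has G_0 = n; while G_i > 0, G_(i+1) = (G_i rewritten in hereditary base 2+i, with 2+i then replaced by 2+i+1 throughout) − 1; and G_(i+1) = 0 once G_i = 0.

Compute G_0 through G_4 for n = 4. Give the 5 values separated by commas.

4, 26, 41, 60, 83

4 —HB2→ 2^2 —bump→ 3^3 = 27 —(−1)→ 26
26 —HB3→ 2·3^2 + 2·3 + 2 —bump→ 2·4^2 + 2·4 + 2 = 42 —(−1)→ 41
41 —HB4→ 2·4^2 + 2·4 + 1 —bump→ 2·5^2 + 2·5 + 1 = 61 —(−1)→ 60
60 —HB5→ 2·5^2 + 2·5 —bump→ 2·6^2 + 2·6 = 84 —(−1)→ 83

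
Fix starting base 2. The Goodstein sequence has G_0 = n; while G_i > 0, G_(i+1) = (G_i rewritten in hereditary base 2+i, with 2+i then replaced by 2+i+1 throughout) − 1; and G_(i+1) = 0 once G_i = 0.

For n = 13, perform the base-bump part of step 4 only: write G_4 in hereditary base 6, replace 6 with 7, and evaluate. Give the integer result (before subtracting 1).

i=0: 13 = 2^(2 + 1) + 2^2 + 1 (b=2); 2→3: 3^(3 + 1) + 3^3 + 1 = 109; 109−1 = 108
i=1: 108 = 3^(3 + 1) + 3^3 (b=3); 3→4: 4^(4 + 1) + 4^4 = 1280; 1280−1 = 1279
i=2: 1279 = 4^(4 + 1) + 3·4^3 + 3·4^2 + 3·4 + 3 (b=4); 4→5: 5^(5 + 1) + 3·5^3 + 3·5^2 + 3·5 + 3 = 16093; 16093−1 = 16092
i=3: 16092 = 5^(5 + 1) + 3·5^3 + 3·5^2 + 3·5 + 2 (b=5); 5→6: 6^(6 + 1) + 3·6^3 + 3·6^2 + 3·6 + 2 = 280712; 280712−1 = 280711

5765999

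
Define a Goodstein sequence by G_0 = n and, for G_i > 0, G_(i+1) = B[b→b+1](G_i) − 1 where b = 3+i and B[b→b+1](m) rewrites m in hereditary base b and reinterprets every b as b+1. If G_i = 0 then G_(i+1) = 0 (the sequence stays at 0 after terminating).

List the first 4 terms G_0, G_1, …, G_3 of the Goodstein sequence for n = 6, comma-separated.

6, 7, 7, 7

(0) 6|_3 = 2·3 ↦ 2·4|_4 = 8 ⇒ 7
(1) 7|_4 = 4 + 3 ↦ 5 + 3|_5 = 8 ⇒ 7
(2) 7|_5 = 5 + 2 ↦ 6 + 2|_6 = 8 ⇒ 7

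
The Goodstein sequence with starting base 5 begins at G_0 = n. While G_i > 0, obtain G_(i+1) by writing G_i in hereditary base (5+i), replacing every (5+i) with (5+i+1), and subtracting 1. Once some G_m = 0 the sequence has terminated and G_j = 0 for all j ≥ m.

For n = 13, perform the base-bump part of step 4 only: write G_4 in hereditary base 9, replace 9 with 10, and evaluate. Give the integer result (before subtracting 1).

18

(0) 13|_5 = 2·5 + 3 ↦ 2·6 + 3|_6 = 15 ⇒ 14
(1) 14|_6 = 2·6 + 2 ↦ 2·7 + 2|_7 = 16 ⇒ 15
(2) 15|_7 = 2·7 + 1 ↦ 2·8 + 1|_8 = 17 ⇒ 16
(3) 16|_8 = 2·8 ↦ 2·9|_9 = 18 ⇒ 17
(4) 17|_9 = 9 + 8 ↦ 10 + 8|_10 = 18 ⇒ 17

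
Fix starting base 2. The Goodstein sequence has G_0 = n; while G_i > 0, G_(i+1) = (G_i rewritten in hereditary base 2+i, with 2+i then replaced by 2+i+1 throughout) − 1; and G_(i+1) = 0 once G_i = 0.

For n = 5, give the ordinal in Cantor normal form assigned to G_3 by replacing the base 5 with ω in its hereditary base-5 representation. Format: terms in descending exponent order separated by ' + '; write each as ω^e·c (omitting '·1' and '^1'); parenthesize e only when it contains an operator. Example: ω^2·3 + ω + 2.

[0] 5 ≡ 2^2 + 1 (base 2). Lift 3: 28. −1: 27.
[1] 27 ≡ 3^3 (base 3). Lift 4: 256. −1: 255.
[2] 255 ≡ 3·4^3 + 3·4^2 + 3·4 + 3 (base 4). Lift 5: 468. −1: 467.
[3] 467 ≡ 3·5^3 + 3·5^2 + 3·5 + 2 (base 5). Lift 6: 776. −1: 775.

ω^3·3 + ω^2·3 + ω·3 + 2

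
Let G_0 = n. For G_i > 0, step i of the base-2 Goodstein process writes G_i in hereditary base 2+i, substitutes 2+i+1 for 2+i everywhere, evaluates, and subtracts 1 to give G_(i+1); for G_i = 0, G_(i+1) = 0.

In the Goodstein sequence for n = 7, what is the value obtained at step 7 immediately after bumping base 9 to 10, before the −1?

77777776

base 2: 7 = 2^2 + 2 + 1; at 3: 3^3 + 3 + 1 = 31; next = 30
base 3: 30 = 3^3 + 3; at 4: 4^4 + 4 = 260; next = 259
base 4: 259 = 4^4 + 3; at 5: 5^5 + 3 = 3128; next = 3127
base 5: 3127 = 5^5 + 2; at 6: 6^6 + 2 = 46658; next = 46657
base 6: 46657 = 6^6 + 1; at 7: 7^7 + 1 = 823544; next = 823543
base 7: 823543 = 7^7; at 8: 8^8 = 16777216; next = 16777215
base 8: 16777215 = 7·8^7 + 7·8^6 + 7·8^5 + 7·8^4 + 7·8^3 + 7·8^2 + 7·8 + 7; at 9: 7·9^7 + 7·9^6 + 7·9^5 + 7·9^4 + 7·9^3 + 7·9^2 + 7·9 + 7 = 37665880; next = 37665879
base 9: 37665879 = 7·9^7 + 7·9^6 + 7·9^5 + 7·9^4 + 7·9^3 + 7·9^2 + 7·9 + 6; at 10: 7·10^7 + 7·10^6 + 7·10^5 + 7·10^4 + 7·10^3 + 7·10^2 + 7·10 + 6 = 77777776; next = 77777775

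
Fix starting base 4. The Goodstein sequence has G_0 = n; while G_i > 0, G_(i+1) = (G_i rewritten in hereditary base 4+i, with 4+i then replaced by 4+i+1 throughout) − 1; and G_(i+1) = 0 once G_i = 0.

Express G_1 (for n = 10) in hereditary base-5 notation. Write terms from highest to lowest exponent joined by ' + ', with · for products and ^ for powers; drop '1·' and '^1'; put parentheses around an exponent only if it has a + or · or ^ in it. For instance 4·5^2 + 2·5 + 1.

10 —HB4→ 2·4 + 2 —bump→ 2·5 + 2 = 12 —(−1)→ 11
11 —HB5→ 2·5 + 1 —bump→ 2·6 + 1 = 13 —(−1)→ 12

2·5 + 1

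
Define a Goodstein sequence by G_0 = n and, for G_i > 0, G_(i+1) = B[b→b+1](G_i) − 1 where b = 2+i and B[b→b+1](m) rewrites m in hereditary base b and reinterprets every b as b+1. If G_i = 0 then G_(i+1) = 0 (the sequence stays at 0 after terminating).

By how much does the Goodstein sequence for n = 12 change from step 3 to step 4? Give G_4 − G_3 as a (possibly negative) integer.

264334

step 0: 12 = 2^(2 + 1) + 2^2; sub 3 for 2: 3^(3 + 1) + 3^3; = 108; G_1 = 108−1 = 107
step 1: 107 = 3^(3 + 1) + 2·3^2 + 2·3 + 2; sub 4 for 3: 4^(4 + 1) + 2·4^2 + 2·4 + 2; = 1066; G_2 = 1066−1 = 1065
step 2: 1065 = 4^(4 + 1) + 2·4^2 + 2·4 + 1; sub 5 for 4: 5^(5 + 1) + 2·5^2 + 2·5 + 1; = 15686; G_3 = 15686−1 = 15685
step 3: 15685 = 5^(5 + 1) + 2·5^2 + 2·5; sub 6 for 5: 6^(6 + 1) + 2·6^2 + 2·6; = 280020; G_4 = 280020−1 = 280019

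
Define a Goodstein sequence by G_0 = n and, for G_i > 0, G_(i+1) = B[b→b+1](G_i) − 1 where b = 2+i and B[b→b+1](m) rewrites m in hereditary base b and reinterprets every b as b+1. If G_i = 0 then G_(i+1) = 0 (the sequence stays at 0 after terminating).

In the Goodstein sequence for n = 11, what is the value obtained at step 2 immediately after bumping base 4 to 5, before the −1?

15628

step 0: 11 = 2^(2 + 1) + 2 + 1; sub 3 for 2: 3^(3 + 1) + 3 + 1; = 85; G_1 = 85−1 = 84
step 1: 84 = 3^(3 + 1) + 3; sub 4 for 3: 4^(4 + 1) + 4; = 1028; G_2 = 1028−1 = 1027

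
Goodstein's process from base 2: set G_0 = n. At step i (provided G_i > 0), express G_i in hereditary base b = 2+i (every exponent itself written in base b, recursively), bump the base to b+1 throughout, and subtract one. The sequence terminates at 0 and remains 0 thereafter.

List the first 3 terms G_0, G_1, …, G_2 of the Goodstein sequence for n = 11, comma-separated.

11 —HB2→ 2^(2 + 1) + 2 + 1 —bump→ 3^(3 + 1) + 3 + 1 = 85 —(−1)→ 84
84 —HB3→ 3^(3 + 1) + 3 —bump→ 4^(4 + 1) + 4 = 1028 —(−1)→ 1027

11, 84, 1027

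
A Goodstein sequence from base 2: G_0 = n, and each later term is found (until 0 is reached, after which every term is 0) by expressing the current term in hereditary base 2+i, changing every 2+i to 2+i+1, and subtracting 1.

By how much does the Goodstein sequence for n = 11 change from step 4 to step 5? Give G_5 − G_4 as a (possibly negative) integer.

base 2: 11 = 2^(2 + 1) + 2 + 1; at 3: 3^(3 + 1) + 3 + 1 = 85; next = 84
base 3: 84 = 3^(3 + 1) + 3; at 4: 4^(4 + 1) + 4 = 1028; next = 1027
base 4: 1027 = 4^(4 + 1) + 3; at 5: 5^(5 + 1) + 3 = 15628; next = 15627
base 5: 15627 = 5^(5 + 1) + 2; at 6: 6^(6 + 1) + 2 = 279938; next = 279937
base 6: 279937 = 6^(6 + 1) + 1; at 7: 7^(7 + 1) + 1 = 5764802; next = 5764801

5484864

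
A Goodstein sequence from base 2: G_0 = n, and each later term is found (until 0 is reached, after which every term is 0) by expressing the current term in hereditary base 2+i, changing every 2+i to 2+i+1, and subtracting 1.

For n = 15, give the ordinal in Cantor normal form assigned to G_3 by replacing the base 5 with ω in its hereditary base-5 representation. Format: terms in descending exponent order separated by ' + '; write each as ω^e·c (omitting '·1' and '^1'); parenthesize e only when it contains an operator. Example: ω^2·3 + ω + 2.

G_0=15  [base 2] 2^(2 + 1) + 2^2 + 2 + 1  →[2↦3]→  3^(3 + 1) + 3^3 + 3 + 1 = 112  −1 ⇒ G_1=111
G_1=111  [base 3] 3^(3 + 1) + 3^3 + 3  →[3↦4]→  4^(4 + 1) + 4^4 + 4 = 1284  −1 ⇒ G_2=1283
G_2=1283  [base 4] 4^(4 + 1) + 4^4 + 3  →[4↦5]→  5^(5 + 1) + 5^5 + 3 = 18753  −1 ⇒ G_3=18752
G_3=18752  [base 5] 5^(5 + 1) + 5^5 + 2  →[5↦6]→  6^(6 + 1) + 6^6 + 2 = 326594  −1 ⇒ G_4=326593

ω^(ω + 1) + ω^ω + 2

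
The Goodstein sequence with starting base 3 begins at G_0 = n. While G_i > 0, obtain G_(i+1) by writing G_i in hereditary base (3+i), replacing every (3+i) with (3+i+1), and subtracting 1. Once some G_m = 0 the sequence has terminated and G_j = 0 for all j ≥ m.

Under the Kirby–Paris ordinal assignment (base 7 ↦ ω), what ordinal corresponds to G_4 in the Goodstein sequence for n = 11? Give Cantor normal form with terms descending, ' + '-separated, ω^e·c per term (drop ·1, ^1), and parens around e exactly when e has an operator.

(0) 11|_3 = 3^2 + 2 ↦ 4^2 + 2|_4 = 18 ⇒ 17
(1) 17|_4 = 4^2 + 1 ↦ 5^2 + 1|_5 = 26 ⇒ 25
(2) 25|_5 = 5^2 ↦ 6^2|_6 = 36 ⇒ 35
(3) 35|_6 = 5·6 + 5 ↦ 5·7 + 5|_7 = 40 ⇒ 39
(4) 39|_7 = 5·7 + 4 ↦ 5·8 + 4|_8 = 44 ⇒ 43

ω·5 + 4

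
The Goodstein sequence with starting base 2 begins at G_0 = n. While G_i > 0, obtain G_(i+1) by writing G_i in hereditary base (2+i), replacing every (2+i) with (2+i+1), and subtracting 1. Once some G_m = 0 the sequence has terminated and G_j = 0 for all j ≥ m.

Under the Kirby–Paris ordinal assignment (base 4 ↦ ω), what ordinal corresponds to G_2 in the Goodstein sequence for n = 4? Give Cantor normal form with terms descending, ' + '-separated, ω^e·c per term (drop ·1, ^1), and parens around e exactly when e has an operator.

[0] 4 ≡ 2^2 (base 2). Lift 3: 27. −1: 26.
[1] 26 ≡ 2·3^2 + 2·3 + 2 (base 3). Lift 4: 42. −1: 41.
[2] 41 ≡ 2·4^2 + 2·4 + 1 (base 4). Lift 5: 61. −1: 60.

ω^2·2 + ω·2 + 1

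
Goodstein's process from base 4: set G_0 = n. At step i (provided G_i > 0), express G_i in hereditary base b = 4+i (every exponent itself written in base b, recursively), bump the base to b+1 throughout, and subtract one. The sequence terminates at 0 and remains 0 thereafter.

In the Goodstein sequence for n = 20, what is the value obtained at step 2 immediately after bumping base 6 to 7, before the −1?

base 4: 20 = 4^2 + 4; at 5: 5^2 + 5 = 30; next = 29
base 5: 29 = 5^2 + 4; at 6: 6^2 + 4 = 40; next = 39
base 6: 39 = 6^2 + 3; at 7: 7^2 + 3 = 52; next = 51

52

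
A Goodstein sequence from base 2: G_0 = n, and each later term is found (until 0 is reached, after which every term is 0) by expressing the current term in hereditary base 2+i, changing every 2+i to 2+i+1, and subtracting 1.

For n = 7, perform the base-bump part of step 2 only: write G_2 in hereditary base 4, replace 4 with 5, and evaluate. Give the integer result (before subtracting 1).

G_0=7  [base 2] 2^2 + 2 + 1  →[2↦3]→  3^3 + 3 + 1 = 31  −1 ⇒ G_1=30
G_1=30  [base 3] 3^3 + 3  →[3↦4]→  4^4 + 4 = 260  −1 ⇒ G_2=259
G_2=259  [base 4] 4^4 + 3  →[4↦5]→  5^5 + 3 = 3128  −1 ⇒ G_3=3127

3128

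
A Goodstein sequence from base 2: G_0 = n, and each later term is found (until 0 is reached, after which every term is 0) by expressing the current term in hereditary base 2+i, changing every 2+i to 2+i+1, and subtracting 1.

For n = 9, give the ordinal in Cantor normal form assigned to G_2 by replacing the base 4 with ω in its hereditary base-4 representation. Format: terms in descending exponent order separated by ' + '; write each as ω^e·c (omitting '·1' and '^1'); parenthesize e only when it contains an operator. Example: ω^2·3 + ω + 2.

i=0: 9 = 2^(2 + 1) + 1 (b=2); 2→3: 3^(3 + 1) + 1 = 82; 82−1 = 81
i=1: 81 = 3^(3 + 1) (b=3); 3→4: 4^(4 + 1) = 1024; 1024−1 = 1023
i=2: 1023 = 3·4^4 + 3·4^3 + 3·4^2 + 3·4 + 3 (b=4); 4→5: 3·5^5 + 3·5^3 + 3·5^2 + 3·5 + 3 = 9843; 9843−1 = 9842

ω^ω·3 + ω^3·3 + ω^2·3 + ω·3 + 3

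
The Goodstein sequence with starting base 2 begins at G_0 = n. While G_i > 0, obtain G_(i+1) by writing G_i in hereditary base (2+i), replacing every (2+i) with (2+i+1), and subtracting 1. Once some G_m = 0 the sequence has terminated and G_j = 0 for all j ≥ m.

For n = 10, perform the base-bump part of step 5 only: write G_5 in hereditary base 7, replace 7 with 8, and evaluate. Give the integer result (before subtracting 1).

84073324

(0) 10|_2 = 2^(2 + 1) + 2 ↦ 3^(3 + 1) + 3|_3 = 84 ⇒ 83
(1) 83|_3 = 3^(3 + 1) + 2 ↦ 4^(4 + 1) + 2|_4 = 1026 ⇒ 1025
(2) 1025|_4 = 4^(4 + 1) + 1 ↦ 5^(5 + 1) + 1|_5 = 15626 ⇒ 15625
(3) 15625|_5 = 5^(5 + 1) ↦ 6^(6 + 1)|_6 = 279936 ⇒ 279935
(4) 279935|_6 = 5·6^6 + 5·6^5 + 5·6^4 + 5·6^3 + 5·6^2 + 5·6 + 5 ↦ 5·7^7 + 5·7^5 + 5·7^4 + 5·7^3 + 5·7^2 + 5·7 + 5|_7 = 4215755 ⇒ 4215754
(5) 4215754|_7 = 5·7^7 + 5·7^5 + 5·7^4 + 5·7^3 + 5·7^2 + 5·7 + 4 ↦ 5·8^8 + 5·8^5 + 5·8^4 + 5·8^3 + 5·8^2 + 5·8 + 4|_8 = 84073324 ⇒ 84073323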